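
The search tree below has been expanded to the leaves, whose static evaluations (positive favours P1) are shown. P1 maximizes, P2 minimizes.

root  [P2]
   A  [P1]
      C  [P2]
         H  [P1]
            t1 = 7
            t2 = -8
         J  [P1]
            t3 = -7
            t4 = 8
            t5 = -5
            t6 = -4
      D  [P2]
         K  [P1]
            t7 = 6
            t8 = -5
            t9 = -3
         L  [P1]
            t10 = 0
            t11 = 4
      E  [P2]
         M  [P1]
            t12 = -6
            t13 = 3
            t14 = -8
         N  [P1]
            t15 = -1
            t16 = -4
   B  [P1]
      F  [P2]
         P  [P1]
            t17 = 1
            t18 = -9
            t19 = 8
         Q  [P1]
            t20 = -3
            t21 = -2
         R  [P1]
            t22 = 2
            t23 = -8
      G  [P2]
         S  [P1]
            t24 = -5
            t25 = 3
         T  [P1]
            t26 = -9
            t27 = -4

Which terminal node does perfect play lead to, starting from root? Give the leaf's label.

H (P1): max(7, -8) = 7
J (P1): max(-7, 8, -5, -4) = 8
C (P2): min(7, 8) = 7
K (P1): max(6, -5, -3) = 6
L (P1): max(0, 4) = 4
D (P2): min(6, 4) = 4
M (P1): max(-6, 3, -8) = 3
N (P1): max(-1, -4) = -1
E (P2): min(3, -1) = -1
A (P1): max(7, 4, -1) = 7
P (P1): max(1, -9, 8) = 8
Q (P1): max(-3, -2) = -2
R (P1): max(2, -8) = 2
F (P2): min(8, -2, 2) = -2
S (P1): max(-5, 3) = 3
T (P1): max(-9, -4) = -4
G (P2): min(3, -4) = -4
B (P1): max(-2, -4) = -2
root (P2): min(7, -2) = -2
At root, P2 picks B (lowest: -2).
At B, P1 picks F (highest: -2).
At F, P2 picks Q (lowest: -2).
At Q, P1 picks t21 (highest: -2).
Terminal value -2.

t21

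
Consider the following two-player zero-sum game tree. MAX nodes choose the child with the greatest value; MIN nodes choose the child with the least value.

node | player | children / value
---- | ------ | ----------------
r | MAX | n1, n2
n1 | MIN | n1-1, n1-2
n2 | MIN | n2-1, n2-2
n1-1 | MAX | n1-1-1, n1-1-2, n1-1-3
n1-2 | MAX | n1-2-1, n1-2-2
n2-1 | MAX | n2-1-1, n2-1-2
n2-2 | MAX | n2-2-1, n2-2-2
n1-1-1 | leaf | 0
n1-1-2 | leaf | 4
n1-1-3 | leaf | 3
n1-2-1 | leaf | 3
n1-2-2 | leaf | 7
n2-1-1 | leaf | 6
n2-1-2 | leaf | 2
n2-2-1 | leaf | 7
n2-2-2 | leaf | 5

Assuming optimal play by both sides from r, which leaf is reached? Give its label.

n2-1-1

n1-1 (MAX): max(0, 4, 3) = 4
n1-2 (MAX): max(3, 7) = 7
n1 (MIN): min(4, 7) = 4
n2-1 (MAX): max(6, 2) = 6
n2-2 (MAX): max(7, 5) = 7
n2 (MIN): min(6, 7) = 6
r (MAX): max(4, 6) = 6
At r, MAX picks n2 (highest: 6).
At n2, MIN picks n2-1 (lowest: 6).
At n2-1, MAX picks n2-1-1 (highest: 6).
Terminal value 6.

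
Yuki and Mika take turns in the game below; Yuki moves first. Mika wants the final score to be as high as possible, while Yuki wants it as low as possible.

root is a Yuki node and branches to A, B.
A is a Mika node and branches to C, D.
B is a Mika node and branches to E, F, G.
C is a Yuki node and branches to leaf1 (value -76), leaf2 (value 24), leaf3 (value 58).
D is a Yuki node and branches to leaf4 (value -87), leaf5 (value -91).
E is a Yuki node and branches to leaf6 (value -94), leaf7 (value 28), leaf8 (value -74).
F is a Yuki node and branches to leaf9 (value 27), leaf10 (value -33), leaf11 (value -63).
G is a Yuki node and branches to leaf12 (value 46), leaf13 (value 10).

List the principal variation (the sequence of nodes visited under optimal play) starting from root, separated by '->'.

C (Yuki): min(-76, 24, 58) = -76
D (Yuki): min(-87, -91) = -91
A (Mika): max(-76, -91) = -76
E (Yuki): min(-94, 28, -74) = -94
F (Yuki): min(27, -33, -63) = -63
G (Yuki): min(46, 10) = 10
B (Mika): max(-94, -63, 10) = 10
root (Yuki): min(-76, 10) = -76
At root, Yuki picks A (lowest: -76).
At A, Mika picks C (highest: -76).
At C, Yuki picks leaf1 (lowest: -76).
Terminal value -76.

root -> A -> C -> leaf1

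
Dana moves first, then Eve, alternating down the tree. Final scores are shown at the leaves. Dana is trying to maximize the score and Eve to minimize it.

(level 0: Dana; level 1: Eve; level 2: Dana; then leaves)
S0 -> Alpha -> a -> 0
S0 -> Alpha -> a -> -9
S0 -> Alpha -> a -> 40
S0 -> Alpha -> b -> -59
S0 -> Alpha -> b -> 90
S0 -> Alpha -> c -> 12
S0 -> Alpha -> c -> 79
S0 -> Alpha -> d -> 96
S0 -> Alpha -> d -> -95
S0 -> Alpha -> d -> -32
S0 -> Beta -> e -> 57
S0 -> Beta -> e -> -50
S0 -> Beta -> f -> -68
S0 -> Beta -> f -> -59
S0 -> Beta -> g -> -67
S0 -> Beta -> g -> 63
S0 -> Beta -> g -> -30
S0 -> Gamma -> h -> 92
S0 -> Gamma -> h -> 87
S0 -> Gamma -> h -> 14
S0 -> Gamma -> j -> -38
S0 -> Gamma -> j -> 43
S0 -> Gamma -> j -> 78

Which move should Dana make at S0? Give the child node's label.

Gamma

a (Dana): max(0, -9, 40) = 40
b (Dana): max(-59, 90) = 90
c (Dana): max(12, 79) = 79
d (Dana): max(96, -95, -32) = 96
Alpha (Eve): min(40, 90, 79, 96) = 40
e (Dana): max(57, -50) = 57
f (Dana): max(-68, -59) = -59
g (Dana): max(-67, 63, -30) = 63
Beta (Eve): min(57, -59, 63) = -59
h (Dana): max(92, 87, 14) = 92
j (Dana): max(-38, 43, 78) = 78
Gamma (Eve): min(92, 78) = 78
S0 (Dana): max(40, -59, 78) = 78
Dana at S0 wants the highest of {Alpha=40, Beta=-59, Gamma=78}, so chooses Gamma.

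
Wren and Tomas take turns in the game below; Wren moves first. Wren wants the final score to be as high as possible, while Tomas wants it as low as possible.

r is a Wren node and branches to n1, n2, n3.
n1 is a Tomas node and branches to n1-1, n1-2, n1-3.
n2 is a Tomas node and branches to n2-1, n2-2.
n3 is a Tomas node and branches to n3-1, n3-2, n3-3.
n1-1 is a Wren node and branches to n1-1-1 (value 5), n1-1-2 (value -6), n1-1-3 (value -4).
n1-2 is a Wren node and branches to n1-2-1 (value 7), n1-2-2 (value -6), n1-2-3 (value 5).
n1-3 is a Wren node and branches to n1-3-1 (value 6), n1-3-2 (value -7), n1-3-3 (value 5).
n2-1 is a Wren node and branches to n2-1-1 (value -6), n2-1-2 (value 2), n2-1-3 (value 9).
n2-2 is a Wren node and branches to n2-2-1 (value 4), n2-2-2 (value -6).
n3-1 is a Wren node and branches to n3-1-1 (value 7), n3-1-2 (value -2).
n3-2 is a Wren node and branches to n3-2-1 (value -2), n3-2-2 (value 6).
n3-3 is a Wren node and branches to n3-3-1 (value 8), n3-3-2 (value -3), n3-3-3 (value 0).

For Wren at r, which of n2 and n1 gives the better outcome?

n2-1 (Wren): max(-6, 2, 9) = 9
n2-2 (Wren): max(4, -6) = 4
n2 (Tomas): min(9, 4) = 4
n1-1 (Wren): max(5, -6, -4) = 5
n1-2 (Wren): max(7, -6, 5) = 7
n1-3 (Wren): max(6, -7, 5) = 6
n1 (Tomas): min(5, 7, 6) = 5
Wren prefers the higher value; n2=4, n1=5. n1 is better since 5 > 4.

n1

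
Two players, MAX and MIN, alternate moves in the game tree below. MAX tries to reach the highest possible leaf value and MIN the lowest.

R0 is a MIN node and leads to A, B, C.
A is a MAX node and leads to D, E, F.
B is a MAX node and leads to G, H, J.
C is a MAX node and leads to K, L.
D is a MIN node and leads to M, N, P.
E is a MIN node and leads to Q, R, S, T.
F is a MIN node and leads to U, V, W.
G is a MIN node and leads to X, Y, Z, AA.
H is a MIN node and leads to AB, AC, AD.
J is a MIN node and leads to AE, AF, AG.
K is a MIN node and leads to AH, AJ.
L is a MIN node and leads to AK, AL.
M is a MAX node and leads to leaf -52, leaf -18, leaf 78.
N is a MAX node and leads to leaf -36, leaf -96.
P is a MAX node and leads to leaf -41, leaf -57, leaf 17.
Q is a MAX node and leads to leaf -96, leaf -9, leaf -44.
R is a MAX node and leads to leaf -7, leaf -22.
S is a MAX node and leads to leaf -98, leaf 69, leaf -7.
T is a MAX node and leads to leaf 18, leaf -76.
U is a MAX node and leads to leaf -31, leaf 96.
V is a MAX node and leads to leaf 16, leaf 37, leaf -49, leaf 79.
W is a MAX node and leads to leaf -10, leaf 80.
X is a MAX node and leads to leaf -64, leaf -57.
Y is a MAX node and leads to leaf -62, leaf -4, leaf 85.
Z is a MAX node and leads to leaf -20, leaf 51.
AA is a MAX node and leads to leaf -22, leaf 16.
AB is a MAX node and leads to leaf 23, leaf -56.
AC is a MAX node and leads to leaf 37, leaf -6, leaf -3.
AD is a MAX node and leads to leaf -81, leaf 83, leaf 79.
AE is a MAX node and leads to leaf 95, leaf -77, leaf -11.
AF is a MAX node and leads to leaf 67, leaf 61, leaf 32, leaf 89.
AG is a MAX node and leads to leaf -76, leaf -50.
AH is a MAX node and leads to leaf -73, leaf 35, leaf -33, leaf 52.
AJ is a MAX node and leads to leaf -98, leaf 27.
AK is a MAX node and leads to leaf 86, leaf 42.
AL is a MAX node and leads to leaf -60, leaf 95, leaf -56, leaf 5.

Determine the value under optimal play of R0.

23

M (MAX): max(-52, -18, 78) = 78
N (MAX): max(-36, -96) = -36
P (MAX): max(-41, -57, 17) = 17
D (MIN): min(78, -36, 17) = -36
Q (MAX): max(-96, -9, -44) = -9
R (MAX): max(-7, -22) = -7
S (MAX): max(-98, 69, -7) = 69
T (MAX): max(18, -76) = 18
E (MIN): min(-9, -7, 69, 18) = -9
U (MAX): max(-31, 96) = 96
V (MAX): max(16, 37, -49, 79) = 79
W (MAX): max(-10, 80) = 80
F (MIN): min(96, 79, 80) = 79
A (MAX): max(-36, -9, 79) = 79
X (MAX): max(-64, -57) = -57
Y (MAX): max(-62, -4, 85) = 85
Z (MAX): max(-20, 51) = 51
AA (MAX): max(-22, 16) = 16
G (MIN): min(-57, 85, 51, 16) = -57
AB (MAX): max(23, -56) = 23
AC (MAX): max(37, -6, -3) = 37
AD (MAX): max(-81, 83, 79) = 83
H (MIN): min(23, 37, 83) = 23
AE (MAX): max(95, -77, -11) = 95
AF (MAX): max(67, 61, 32, 89) = 89
AG (MAX): max(-76, -50) = -50
J (MIN): min(95, 89, -50) = -50
B (MAX): max(-57, 23, -50) = 23
AH (MAX): max(-73, 35, -33, 52) = 52
AJ (MAX): max(-98, 27) = 27
K (MIN): min(52, 27) = 27
AK (MAX): max(86, 42) = 86
AL (MAX): max(-60, 95, -56, 5) = 95
L (MIN): min(86, 95) = 86
C (MAX): max(27, 86) = 86
R0 (MIN): min(79, 23, 86) = 23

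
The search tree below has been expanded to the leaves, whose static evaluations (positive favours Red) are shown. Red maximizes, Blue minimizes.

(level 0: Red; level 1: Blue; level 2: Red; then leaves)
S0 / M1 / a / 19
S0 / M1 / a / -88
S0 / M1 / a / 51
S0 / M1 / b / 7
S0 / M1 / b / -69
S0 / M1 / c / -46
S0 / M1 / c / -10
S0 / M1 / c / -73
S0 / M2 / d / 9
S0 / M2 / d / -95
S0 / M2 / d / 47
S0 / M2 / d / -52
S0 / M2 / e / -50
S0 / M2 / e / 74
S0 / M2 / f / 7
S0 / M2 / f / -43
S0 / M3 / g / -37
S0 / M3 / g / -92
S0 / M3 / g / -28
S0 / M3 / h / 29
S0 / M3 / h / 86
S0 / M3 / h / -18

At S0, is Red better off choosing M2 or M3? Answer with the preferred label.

d (Red): max(9, -95, 47, -52) = 47
e (Red): max(-50, 74) = 74
f (Red): max(7, -43) = 7
M2 (Blue): min(47, 74, 7) = 7
g (Red): max(-37, -92, -28) = -28
h (Red): max(29, 86, -18) = 86
M3 (Blue): min(-28, 86) = -28
Red prefers the higher value; M2=7, M3=-28. M2 is better since 7 > -28.

M2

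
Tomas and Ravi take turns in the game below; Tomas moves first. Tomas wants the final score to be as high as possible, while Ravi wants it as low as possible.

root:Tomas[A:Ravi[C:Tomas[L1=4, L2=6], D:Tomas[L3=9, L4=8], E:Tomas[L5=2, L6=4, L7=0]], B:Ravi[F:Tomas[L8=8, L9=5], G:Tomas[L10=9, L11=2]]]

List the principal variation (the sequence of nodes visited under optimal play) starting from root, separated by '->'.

root -> B -> F -> L8

C (Tomas): max(4, 6) = 6
D (Tomas): max(9, 8) = 9
E (Tomas): max(2, 4, 0) = 4
A (Ravi): min(6, 9, 4) = 4
F (Tomas): max(8, 5) = 8
G (Tomas): max(9, 2) = 9
B (Ravi): min(8, 9) = 8
root (Tomas): max(4, 8) = 8
At root, Tomas picks B (highest: 8).
At B, Ravi picks F (lowest: 8).
At F, Tomas picks L8 (highest: 8).
Terminal value 8.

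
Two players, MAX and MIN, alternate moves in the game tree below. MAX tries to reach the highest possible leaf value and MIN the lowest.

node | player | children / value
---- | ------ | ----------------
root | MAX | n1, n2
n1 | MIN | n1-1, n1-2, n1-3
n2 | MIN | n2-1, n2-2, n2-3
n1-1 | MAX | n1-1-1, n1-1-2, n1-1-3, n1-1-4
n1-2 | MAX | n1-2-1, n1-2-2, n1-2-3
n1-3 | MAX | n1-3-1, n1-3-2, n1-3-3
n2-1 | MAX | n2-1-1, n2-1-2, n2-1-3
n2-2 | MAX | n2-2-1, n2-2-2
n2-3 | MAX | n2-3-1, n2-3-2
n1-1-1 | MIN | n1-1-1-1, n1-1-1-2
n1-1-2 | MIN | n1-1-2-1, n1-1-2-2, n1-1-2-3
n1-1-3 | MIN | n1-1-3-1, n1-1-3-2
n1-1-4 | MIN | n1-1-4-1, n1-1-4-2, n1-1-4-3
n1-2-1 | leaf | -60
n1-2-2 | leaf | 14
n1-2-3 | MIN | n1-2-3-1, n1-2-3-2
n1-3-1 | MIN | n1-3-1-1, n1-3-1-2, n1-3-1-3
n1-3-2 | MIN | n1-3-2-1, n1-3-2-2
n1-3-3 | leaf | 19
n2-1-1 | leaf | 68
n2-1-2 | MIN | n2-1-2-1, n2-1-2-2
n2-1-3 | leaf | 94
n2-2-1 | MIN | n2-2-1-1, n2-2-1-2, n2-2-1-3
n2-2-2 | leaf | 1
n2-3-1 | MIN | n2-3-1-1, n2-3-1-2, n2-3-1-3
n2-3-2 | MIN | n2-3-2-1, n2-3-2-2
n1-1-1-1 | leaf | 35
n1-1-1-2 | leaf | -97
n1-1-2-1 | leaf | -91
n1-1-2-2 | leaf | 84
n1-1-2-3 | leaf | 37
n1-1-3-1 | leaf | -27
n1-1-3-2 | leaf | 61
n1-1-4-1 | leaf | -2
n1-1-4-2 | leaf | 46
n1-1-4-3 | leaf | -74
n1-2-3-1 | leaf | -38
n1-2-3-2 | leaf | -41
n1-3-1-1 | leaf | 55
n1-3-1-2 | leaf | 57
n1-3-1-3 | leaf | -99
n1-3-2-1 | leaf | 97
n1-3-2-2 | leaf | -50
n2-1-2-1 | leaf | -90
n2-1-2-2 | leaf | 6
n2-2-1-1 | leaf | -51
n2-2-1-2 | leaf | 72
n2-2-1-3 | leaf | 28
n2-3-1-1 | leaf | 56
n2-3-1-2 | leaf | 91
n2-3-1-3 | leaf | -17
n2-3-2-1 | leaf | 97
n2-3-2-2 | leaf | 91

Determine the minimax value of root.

1

n1-1-1 (MIN): min(35, -97) = -97
n1-1-2 (MIN): min(-91, 84, 37) = -91
n1-1-3 (MIN): min(-27, 61) = -27
n1-1-4 (MIN): min(-2, 46, -74) = -74
n1-1 (MAX): max(-97, -91, -27, -74) = -27
n1-2-3 (MIN): min(-38, -41) = -41
n1-2 (MAX): max(-60, 14, -41) = 14
n1-3-1 (MIN): min(55, 57, -99) = -99
n1-3-2 (MIN): min(97, -50) = -50
n1-3 (MAX): max(-99, -50, 19) = 19
n1 (MIN): min(-27, 14, 19) = -27
n2-1-2 (MIN): min(-90, 6) = -90
n2-1 (MAX): max(68, -90, 94) = 94
n2-2-1 (MIN): min(-51, 72, 28) = -51
n2-2 (MAX): max(-51, 1) = 1
n2-3-1 (MIN): min(56, 91, -17) = -17
n2-3-2 (MIN): min(97, 91) = 91
n2-3 (MAX): max(-17, 91) = 91
n2 (MIN): min(94, 1, 91) = 1
root (MAX): max(-27, 1) = 1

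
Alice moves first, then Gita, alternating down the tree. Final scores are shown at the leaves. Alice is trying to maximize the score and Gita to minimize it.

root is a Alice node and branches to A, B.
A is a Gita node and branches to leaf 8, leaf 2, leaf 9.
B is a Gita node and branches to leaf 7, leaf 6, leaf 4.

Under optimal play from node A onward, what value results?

A (Gita): min(8, 2, 9) = 2

2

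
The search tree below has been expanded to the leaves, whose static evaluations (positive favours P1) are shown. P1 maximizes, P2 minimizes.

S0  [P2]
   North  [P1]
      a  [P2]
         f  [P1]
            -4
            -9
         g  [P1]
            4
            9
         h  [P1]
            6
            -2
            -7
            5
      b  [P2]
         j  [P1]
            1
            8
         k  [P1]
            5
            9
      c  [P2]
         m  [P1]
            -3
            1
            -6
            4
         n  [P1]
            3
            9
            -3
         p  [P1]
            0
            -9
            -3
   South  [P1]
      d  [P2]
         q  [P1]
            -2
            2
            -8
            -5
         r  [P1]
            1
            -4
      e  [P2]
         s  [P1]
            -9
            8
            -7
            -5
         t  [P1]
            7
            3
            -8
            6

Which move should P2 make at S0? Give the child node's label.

South

f (P1): max(-4, -9) = -4
g (P1): max(4, 9) = 9
h (P1): max(6, -2, -7, 5) = 6
a (P2): min(-4, 9, 6) = -4
j (P1): max(1, 8) = 8
k (P1): max(5, 9) = 9
b (P2): min(8, 9) = 8
m (P1): max(-3, 1, -6, 4) = 4
n (P1): max(3, 9, -3) = 9
p (P1): max(0, -9, -3) = 0
c (P2): min(4, 9, 0) = 0
North (P1): max(-4, 8, 0) = 8
q (P1): max(-2, 2, -8, -5) = 2
r (P1): max(1, -4) = 1
d (P2): min(2, 1) = 1
s (P1): max(-9, 8, -7, -5) = 8
t (P1): max(7, 3, -8, 6) = 7
e (P2): min(8, 7) = 7
South (P1): max(1, 7) = 7
S0 (P2): min(8, 7) = 7
P2 at S0 wants the lowest of {North=8, South=7}, so chooses South.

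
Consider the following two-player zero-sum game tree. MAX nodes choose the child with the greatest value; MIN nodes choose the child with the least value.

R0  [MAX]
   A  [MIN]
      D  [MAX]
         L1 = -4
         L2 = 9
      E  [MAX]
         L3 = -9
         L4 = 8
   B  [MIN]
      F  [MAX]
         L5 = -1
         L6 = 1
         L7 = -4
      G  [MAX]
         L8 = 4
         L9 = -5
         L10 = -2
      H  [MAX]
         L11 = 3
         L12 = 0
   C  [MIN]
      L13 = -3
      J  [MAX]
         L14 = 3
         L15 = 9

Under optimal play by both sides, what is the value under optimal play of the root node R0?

D (MAX): max(-4, 9) = 9
E (MAX): max(-9, 8) = 8
A (MIN): min(9, 8) = 8
F (MAX): max(-1, 1, -4) = 1
G (MAX): max(4, -5, -2) = 4
H (MAX): max(3, 0) = 3
B (MIN): min(1, 4, 3) = 1
J (MAX): max(3, 9) = 9
C (MIN): min(-3, 9) = -3
R0 (MAX): max(8, 1, -3) = 8

8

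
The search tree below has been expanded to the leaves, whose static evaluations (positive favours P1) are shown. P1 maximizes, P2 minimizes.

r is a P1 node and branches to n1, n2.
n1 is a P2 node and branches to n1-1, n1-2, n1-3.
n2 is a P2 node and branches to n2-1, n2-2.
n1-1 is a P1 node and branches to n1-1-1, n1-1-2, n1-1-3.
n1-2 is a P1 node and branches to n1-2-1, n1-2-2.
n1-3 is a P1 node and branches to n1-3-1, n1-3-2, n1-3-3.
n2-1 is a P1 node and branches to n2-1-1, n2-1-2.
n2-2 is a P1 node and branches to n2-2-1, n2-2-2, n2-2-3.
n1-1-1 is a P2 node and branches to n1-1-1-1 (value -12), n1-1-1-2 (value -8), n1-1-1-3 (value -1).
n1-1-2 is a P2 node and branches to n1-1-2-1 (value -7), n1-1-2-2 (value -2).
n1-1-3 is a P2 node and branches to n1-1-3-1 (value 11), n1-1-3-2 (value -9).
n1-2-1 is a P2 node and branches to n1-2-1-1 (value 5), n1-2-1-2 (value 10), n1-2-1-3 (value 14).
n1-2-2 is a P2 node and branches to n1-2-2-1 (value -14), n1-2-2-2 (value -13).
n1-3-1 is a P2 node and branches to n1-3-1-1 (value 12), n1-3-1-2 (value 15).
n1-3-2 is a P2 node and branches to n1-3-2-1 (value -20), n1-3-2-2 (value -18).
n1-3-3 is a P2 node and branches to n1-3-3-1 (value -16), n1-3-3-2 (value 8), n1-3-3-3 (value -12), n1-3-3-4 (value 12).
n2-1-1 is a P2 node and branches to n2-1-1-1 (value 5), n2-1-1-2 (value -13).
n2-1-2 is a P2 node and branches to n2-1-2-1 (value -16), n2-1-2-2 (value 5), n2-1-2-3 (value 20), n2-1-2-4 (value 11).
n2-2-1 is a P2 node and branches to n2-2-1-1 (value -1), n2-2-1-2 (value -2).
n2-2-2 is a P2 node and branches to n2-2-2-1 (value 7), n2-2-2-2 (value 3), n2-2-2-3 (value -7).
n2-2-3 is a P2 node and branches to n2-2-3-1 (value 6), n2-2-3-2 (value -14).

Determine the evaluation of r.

n1-1-1 (P2): min(-12, -8, -1) = -12
n1-1-2 (P2): min(-7, -2) = -7
n1-1-3 (P2): min(11, -9) = -9
n1-1 (P1): max(-12, -7, -9) = -7
n1-2-1 (P2): min(5, 10, 14) = 5
n1-2-2 (P2): min(-14, -13) = -14
n1-2 (P1): max(5, -14) = 5
n1-3-1 (P2): min(12, 15) = 12
n1-3-2 (P2): min(-20, -18) = -20
n1-3-3 (P2): min(-16, 8, -12, 12) = -16
n1-3 (P1): max(12, -20, -16) = 12
n1 (P2): min(-7, 5, 12) = -7
n2-1-1 (P2): min(5, -13) = -13
n2-1-2 (P2): min(-16, 5, 20, 11) = -16
n2-1 (P1): max(-13, -16) = -13
n2-2-1 (P2): min(-1, -2) = -2
n2-2-2 (P2): min(7, 3, -7) = -7
n2-2-3 (P2): min(6, -14) = -14
n2-2 (P1): max(-2, -7, -14) = -2
n2 (P2): min(-13, -2) = -13
r (P1): max(-7, -13) = -7

-7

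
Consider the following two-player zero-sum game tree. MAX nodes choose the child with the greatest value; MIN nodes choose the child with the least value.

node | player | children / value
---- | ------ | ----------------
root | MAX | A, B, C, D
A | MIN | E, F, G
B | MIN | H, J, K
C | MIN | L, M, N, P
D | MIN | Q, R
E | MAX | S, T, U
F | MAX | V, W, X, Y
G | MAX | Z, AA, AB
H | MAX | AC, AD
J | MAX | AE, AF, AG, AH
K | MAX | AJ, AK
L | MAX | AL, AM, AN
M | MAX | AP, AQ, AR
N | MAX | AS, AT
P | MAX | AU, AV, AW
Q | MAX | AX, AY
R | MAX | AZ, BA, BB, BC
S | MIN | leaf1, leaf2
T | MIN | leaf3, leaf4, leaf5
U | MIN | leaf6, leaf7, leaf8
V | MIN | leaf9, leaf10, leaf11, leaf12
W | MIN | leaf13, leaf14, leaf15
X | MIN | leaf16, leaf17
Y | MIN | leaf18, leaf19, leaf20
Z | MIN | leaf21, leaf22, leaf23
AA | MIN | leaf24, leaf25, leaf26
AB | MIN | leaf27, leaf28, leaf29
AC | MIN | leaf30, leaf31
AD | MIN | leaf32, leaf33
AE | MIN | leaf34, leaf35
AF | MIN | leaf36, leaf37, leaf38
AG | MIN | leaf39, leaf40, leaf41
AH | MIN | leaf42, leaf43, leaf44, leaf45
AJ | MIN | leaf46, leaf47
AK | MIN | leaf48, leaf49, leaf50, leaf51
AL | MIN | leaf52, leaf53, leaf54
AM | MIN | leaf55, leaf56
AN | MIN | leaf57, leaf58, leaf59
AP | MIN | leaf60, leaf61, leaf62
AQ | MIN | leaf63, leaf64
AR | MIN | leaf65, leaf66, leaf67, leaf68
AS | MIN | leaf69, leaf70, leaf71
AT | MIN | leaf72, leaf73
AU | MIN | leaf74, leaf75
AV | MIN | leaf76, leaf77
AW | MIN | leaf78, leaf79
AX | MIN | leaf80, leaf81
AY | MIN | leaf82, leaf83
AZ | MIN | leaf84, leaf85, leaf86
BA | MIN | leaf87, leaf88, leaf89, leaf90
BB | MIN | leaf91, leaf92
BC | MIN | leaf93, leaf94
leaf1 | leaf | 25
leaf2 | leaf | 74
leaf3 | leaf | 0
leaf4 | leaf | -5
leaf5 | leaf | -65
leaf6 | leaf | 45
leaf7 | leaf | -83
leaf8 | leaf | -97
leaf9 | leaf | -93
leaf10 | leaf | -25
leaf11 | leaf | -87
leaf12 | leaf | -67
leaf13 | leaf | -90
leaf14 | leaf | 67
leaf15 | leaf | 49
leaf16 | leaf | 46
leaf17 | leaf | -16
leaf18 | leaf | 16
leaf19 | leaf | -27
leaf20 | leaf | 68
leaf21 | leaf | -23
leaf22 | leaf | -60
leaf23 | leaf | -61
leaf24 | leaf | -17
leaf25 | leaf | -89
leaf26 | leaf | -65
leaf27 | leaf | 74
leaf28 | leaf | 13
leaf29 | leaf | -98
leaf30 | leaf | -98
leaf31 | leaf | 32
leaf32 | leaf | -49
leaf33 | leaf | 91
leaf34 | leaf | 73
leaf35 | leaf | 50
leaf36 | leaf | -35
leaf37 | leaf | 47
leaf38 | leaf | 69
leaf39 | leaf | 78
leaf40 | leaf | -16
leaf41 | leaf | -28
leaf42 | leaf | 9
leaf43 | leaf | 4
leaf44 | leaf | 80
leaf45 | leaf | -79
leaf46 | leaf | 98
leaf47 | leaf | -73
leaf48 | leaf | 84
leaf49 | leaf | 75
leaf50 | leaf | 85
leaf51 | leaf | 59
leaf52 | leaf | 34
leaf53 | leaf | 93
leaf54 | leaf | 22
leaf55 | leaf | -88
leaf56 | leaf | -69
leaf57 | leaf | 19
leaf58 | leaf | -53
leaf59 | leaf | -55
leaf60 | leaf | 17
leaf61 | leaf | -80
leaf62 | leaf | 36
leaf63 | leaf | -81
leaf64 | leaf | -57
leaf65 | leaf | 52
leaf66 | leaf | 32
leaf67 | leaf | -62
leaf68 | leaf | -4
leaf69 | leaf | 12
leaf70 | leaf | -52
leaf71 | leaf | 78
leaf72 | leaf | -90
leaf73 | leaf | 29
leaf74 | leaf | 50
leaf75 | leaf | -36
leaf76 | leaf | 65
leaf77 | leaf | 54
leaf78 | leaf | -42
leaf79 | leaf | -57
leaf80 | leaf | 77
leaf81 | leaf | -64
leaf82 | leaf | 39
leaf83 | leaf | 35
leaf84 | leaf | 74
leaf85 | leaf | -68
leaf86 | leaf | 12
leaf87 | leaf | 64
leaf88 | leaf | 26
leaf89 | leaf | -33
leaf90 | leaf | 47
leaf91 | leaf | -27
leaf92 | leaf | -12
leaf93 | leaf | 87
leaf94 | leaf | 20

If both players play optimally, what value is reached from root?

S (MIN): min(25, 74) = 25
T (MIN): min(0, -5, -65) = -65
U (MIN): min(45, -83, -97) = -97
E (MAX): max(25, -65, -97) = 25
V (MIN): min(-93, -25, -87, -67) = -93
W (MIN): min(-90, 67, 49) = -90
X (MIN): min(46, -16) = -16
Y (MIN): min(16, -27, 68) = -27
F (MAX): max(-93, -90, -16, -27) = -16
Z (MIN): min(-23, -60, -61) = -61
AA (MIN): min(-17, -89, -65) = -89
AB (MIN): min(74, 13, -98) = -98
G (MAX): max(-61, -89, -98) = -61
A (MIN): min(25, -16, -61) = -61
AC (MIN): min(-98, 32) = -98
AD (MIN): min(-49, 91) = -49
H (MAX): max(-98, -49) = -49
AE (MIN): min(73, 50) = 50
AF (MIN): min(-35, 47, 69) = -35
AG (MIN): min(78, -16, -28) = -28
AH (MIN): min(9, 4, 80, -79) = -79
J (MAX): max(50, -35, -28, -79) = 50
AJ (MIN): min(98, -73) = -73
AK (MIN): min(84, 75, 85, 59) = 59
K (MAX): max(-73, 59) = 59
B (MIN): min(-49, 50, 59) = -49
AL (MIN): min(34, 93, 22) = 22
AM (MIN): min(-88, -69) = -88
AN (MIN): min(19, -53, -55) = -55
L (MAX): max(22, -88, -55) = 22
AP (MIN): min(17, -80, 36) = -80
AQ (MIN): min(-81, -57) = -81
AR (MIN): min(52, 32, -62, -4) = -62
M (MAX): max(-80, -81, -62) = -62
AS (MIN): min(12, -52, 78) = -52
AT (MIN): min(-90, 29) = -90
N (MAX): max(-52, -90) = -52
AU (MIN): min(50, -36) = -36
AV (MIN): min(65, 54) = 54
AW (MIN): min(-42, -57) = -57
P (MAX): max(-36, 54, -57) = 54
C (MIN): min(22, -62, -52, 54) = -62
AX (MIN): min(77, -64) = -64
AY (MIN): min(39, 35) = 35
Q (MAX): max(-64, 35) = 35
AZ (MIN): min(74, -68, 12) = -68
BA (MIN): min(64, 26, -33, 47) = -33
BB (MIN): min(-27, -12) = -27
BC (MIN): min(87, 20) = 20
R (MAX): max(-68, -33, -27, 20) = 20
D (MIN): min(35, 20) = 20
root (MAX): max(-61, -49, -62, 20) = 20

20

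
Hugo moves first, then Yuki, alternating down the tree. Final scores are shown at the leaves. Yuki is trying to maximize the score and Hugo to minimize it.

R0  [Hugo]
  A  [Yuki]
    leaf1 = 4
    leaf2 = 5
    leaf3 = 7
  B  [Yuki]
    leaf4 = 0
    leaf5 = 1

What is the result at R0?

1

A (Yuki): max(4, 5, 7) = 7
B (Yuki): max(0, 1) = 1
R0 (Hugo): min(7, 1) = 1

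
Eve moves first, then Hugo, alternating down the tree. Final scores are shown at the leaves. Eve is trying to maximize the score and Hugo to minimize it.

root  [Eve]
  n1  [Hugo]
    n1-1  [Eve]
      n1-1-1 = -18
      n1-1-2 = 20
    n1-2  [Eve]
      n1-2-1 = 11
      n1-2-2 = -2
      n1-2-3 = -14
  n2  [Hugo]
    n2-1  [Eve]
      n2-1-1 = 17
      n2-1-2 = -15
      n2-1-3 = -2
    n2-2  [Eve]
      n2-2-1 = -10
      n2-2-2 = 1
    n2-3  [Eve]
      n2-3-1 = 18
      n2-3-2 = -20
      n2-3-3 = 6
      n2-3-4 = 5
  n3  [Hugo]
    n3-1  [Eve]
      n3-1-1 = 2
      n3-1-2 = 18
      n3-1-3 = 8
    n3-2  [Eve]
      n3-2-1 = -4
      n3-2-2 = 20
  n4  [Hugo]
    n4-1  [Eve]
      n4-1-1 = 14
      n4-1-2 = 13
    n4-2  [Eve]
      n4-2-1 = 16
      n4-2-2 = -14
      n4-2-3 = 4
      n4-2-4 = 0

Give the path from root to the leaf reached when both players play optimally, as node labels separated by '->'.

root -> n3 -> n3-1 -> n3-1-2

n1-1 (Eve): max(-18, 20) = 20
n1-2 (Eve): max(11, -2, -14) = 11
n1 (Hugo): min(20, 11) = 11
n2-1 (Eve): max(17, -15, -2) = 17
n2-2 (Eve): max(-10, 1) = 1
n2-3 (Eve): max(18, -20, 6, 5) = 18
n2 (Hugo): min(17, 1, 18) = 1
n3-1 (Eve): max(2, 18, 8) = 18
n3-2 (Eve): max(-4, 20) = 20
n3 (Hugo): min(18, 20) = 18
n4-1 (Eve): max(14, 13) = 14
n4-2 (Eve): max(16, -14, 4, 0) = 16
n4 (Hugo): min(14, 16) = 14
root (Eve): max(11, 1, 18, 14) = 18
At root, Eve picks n3 (highest: 18).
At n3, Hugo picks n3-1 (lowest: 18).
At n3-1, Eve picks n3-1-2 (highest: 18).
Terminal value 18.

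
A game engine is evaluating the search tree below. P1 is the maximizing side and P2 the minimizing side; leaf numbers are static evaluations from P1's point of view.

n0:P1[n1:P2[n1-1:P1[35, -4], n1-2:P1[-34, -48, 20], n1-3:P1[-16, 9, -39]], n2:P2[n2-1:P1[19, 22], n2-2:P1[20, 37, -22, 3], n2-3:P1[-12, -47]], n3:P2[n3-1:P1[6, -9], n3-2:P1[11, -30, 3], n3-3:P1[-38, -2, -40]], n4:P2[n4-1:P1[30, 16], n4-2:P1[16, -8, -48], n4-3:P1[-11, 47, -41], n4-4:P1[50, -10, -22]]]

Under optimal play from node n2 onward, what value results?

-12

n2-1 (P1): max(19, 22) = 22
n2-2 (P1): max(20, 37, -22, 3) = 37
n2-3 (P1): max(-12, -47) = -12
n2 (P2): min(22, 37, -12) = -12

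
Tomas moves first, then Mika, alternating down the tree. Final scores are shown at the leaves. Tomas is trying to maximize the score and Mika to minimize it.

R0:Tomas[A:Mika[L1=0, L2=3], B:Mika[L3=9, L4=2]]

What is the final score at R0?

2

A (Mika): min(0, 3) = 0
B (Mika): min(9, 2) = 2
R0 (Tomas): max(0, 2) = 2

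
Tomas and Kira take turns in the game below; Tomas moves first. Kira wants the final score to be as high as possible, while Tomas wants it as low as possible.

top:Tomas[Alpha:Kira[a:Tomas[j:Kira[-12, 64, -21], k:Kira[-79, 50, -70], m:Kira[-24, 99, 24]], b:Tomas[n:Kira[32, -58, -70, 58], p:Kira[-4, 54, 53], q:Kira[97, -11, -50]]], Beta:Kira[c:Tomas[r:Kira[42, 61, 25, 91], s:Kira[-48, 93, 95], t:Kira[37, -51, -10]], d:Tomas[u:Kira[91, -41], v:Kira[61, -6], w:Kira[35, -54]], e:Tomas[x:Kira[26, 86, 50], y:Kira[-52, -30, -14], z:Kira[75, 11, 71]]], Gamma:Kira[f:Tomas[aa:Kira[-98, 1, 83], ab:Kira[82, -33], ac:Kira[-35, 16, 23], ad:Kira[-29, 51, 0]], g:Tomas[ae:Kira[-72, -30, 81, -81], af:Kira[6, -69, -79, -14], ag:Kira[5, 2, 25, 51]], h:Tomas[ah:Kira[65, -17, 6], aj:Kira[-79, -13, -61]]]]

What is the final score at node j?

j (Kira): max(-12, 64, -21) = 64

64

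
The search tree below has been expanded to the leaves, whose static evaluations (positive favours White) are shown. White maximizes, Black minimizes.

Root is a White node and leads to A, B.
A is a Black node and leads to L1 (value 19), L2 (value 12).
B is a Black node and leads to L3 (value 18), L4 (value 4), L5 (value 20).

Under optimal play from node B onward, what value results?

4

B (Black): min(18, 4, 20) = 4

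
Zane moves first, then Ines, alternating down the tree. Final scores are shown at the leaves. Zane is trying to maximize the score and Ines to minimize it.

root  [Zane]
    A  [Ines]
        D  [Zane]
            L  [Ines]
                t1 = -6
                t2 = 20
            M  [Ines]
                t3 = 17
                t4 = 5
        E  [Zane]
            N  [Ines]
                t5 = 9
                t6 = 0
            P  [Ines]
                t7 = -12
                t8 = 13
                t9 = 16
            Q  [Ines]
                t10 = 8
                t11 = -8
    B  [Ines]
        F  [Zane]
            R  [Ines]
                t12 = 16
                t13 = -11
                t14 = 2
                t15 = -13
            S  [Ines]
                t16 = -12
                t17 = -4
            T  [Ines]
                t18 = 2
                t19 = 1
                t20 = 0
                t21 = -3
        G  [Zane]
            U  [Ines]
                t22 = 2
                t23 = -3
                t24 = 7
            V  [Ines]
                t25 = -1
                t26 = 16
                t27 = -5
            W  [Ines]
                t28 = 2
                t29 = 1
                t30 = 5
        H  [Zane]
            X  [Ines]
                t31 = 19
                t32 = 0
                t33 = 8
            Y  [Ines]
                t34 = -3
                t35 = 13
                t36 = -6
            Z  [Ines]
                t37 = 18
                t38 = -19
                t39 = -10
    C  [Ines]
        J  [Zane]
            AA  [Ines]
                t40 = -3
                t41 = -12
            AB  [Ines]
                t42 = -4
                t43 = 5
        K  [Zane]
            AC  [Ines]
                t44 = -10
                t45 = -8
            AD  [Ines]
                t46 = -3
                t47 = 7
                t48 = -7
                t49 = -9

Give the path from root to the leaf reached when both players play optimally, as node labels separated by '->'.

root -> A -> E -> N -> t6

L (Ines): min(-6, 20) = -6
M (Ines): min(17, 5) = 5
D (Zane): max(-6, 5) = 5
N (Ines): min(9, 0) = 0
P (Ines): min(-12, 13, 16) = -12
Q (Ines): min(8, -8) = -8
E (Zane): max(0, -12, -8) = 0
A (Ines): min(5, 0) = 0
R (Ines): min(16, -11, 2, -13) = -13
S (Ines): min(-12, -4) = -12
T (Ines): min(2, 1, 0, -3) = -3
F (Zane): max(-13, -12, -3) = -3
U (Ines): min(2, -3, 7) = -3
V (Ines): min(-1, 16, -5) = -5
W (Ines): min(2, 1, 5) = 1
G (Zane): max(-3, -5, 1) = 1
X (Ines): min(19, 0, 8) = 0
Y (Ines): min(-3, 13, -6) = -6
Z (Ines): min(18, -19, -10) = -19
H (Zane): max(0, -6, -19) = 0
B (Ines): min(-3, 1, 0) = -3
AA (Ines): min(-3, -12) = -12
AB (Ines): min(-4, 5) = -4
J (Zane): max(-12, -4) = -4
AC (Ines): min(-10, -8) = -10
AD (Ines): min(-3, 7, -7, -9) = -9
K (Zane): max(-10, -9) = -9
C (Ines): min(-4, -9) = -9
root (Zane): max(0, -3, -9) = 0
At root, Zane picks A (highest: 0).
At A, Ines picks E (lowest: 0).
At E, Zane picks N (highest: 0).
At N, Ines picks t6 (lowest: 0).
Terminal value 0.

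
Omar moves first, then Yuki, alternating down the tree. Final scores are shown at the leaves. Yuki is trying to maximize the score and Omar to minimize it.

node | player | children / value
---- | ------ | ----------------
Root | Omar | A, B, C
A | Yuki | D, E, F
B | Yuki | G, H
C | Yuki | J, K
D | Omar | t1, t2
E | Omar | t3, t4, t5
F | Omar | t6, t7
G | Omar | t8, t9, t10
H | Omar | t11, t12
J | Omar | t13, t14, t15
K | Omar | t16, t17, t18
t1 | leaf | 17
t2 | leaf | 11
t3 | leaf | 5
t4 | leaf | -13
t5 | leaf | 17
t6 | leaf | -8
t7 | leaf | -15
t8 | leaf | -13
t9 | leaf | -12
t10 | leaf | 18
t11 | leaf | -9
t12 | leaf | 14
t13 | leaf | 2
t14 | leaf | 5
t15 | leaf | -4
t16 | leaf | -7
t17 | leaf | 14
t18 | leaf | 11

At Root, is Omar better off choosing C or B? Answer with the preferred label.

B

J (Omar): min(2, 5, -4) = -4
K (Omar): min(-7, 14, 11) = -7
C (Yuki): max(-4, -7) = -4
G (Omar): min(-13, -12, 18) = -13
H (Omar): min(-9, 14) = -9
B (Yuki): max(-13, -9) = -9
Omar prefers the lower value; C=-4, B=-9. B is better since -9 < -4.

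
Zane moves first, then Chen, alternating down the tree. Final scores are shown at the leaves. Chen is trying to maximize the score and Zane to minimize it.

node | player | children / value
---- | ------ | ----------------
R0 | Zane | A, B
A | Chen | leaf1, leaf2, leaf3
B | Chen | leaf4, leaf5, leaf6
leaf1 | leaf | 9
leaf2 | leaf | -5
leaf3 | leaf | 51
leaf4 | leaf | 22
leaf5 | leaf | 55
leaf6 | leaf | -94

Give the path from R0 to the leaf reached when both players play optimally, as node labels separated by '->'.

R0 -> A -> leaf3

A (Chen): max(9, -5, 51) = 51
B (Chen): max(22, 55, -94) = 55
R0 (Zane): min(51, 55) = 51
At R0, Zane picks A (lowest: 51).
At A, Chen picks leaf3 (highest: 51).
Terminal value 51.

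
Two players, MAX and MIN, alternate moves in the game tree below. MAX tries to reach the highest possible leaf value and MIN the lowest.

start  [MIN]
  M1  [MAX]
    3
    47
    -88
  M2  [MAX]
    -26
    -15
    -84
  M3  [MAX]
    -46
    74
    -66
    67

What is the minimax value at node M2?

-15

M2 (MAX): max(-26, -15, -84) = -15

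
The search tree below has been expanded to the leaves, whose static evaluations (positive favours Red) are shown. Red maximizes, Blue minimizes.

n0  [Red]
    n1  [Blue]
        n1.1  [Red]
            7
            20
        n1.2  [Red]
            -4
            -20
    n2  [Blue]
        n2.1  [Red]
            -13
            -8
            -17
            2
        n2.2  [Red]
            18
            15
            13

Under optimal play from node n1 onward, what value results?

n1.1 (Red): max(7, 20) = 20
n1.2 (Red): max(-4, -20) = -4
n1 (Blue): min(20, -4) = -4

-4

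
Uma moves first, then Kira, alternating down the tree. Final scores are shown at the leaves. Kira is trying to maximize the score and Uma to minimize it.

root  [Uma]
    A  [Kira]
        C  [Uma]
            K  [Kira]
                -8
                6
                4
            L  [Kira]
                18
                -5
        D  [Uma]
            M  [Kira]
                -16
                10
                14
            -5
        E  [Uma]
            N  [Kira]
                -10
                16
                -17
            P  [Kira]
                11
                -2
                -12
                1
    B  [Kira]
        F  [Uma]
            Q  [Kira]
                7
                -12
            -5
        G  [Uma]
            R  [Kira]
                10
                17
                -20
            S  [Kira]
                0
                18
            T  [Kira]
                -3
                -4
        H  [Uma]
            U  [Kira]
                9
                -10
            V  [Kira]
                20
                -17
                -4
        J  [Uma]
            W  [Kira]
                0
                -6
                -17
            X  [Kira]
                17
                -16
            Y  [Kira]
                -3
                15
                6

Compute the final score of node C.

K (Kira): max(-8, 6, 4) = 6
L (Kira): max(18, -5) = 18
C (Uma): min(6, 18) = 6

6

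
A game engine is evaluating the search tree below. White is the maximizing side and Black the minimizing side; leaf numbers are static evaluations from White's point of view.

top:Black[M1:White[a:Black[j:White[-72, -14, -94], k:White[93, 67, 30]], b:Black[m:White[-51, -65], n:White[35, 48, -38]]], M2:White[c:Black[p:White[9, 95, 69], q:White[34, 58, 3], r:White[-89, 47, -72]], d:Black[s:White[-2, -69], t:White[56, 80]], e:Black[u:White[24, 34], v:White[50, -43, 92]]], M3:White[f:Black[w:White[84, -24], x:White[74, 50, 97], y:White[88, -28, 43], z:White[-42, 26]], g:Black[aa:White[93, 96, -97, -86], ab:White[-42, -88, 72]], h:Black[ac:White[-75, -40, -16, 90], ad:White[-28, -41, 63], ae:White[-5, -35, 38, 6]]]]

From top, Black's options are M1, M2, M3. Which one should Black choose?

j (White): max(-72, -14, -94) = -14
k (White): max(93, 67, 30) = 93
a (Black): min(-14, 93) = -14
m (White): max(-51, -65) = -51
n (White): max(35, 48, -38) = 48
b (Black): min(-51, 48) = -51
M1 (White): max(-14, -51) = -14
p (White): max(9, 95, 69) = 95
q (White): max(34, 58, 3) = 58
r (White): max(-89, 47, -72) = 47
c (Black): min(95, 58, 47) = 47
s (White): max(-2, -69) = -2
t (White): max(56, 80) = 80
d (Black): min(-2, 80) = -2
u (White): max(24, 34) = 34
v (White): max(50, -43, 92) = 92
e (Black): min(34, 92) = 34
M2 (White): max(47, -2, 34) = 47
w (White): max(84, -24) = 84
x (White): max(74, 50, 97) = 97
y (White): max(88, -28, 43) = 88
z (White): max(-42, 26) = 26
f (Black): min(84, 97, 88, 26) = 26
aa (White): max(93, 96, -97, -86) = 96
ab (White): max(-42, -88, 72) = 72
g (Black): min(96, 72) = 72
ac (White): max(-75, -40, -16, 90) = 90
ad (White): max(-28, -41, 63) = 63
ae (White): max(-5, -35, 38, 6) = 38
h (Black): min(90, 63, 38) = 38
M3 (White): max(26, 72, 38) = 72
top (Black): min(-14, 47, 72) = -14
Black at top wants the lowest of {M1=-14, M2=47, M3=72}, so chooses M1.

M1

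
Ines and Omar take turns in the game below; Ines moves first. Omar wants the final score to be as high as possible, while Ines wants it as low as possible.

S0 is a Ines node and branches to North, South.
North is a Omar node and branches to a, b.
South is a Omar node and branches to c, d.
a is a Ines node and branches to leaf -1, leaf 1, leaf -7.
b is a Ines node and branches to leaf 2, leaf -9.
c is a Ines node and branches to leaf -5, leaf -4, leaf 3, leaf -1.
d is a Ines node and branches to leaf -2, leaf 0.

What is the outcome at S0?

-7

a (Ines): min(-1, 1, -7) = -7
b (Ines): min(2, -9) = -9
North (Omar): max(-7, -9) = -7
c (Ines): min(-5, -4, 3, -1) = -5
d (Ines): min(-2, 0) = -2
South (Omar): max(-5, -2) = -2
S0 (Ines): min(-7, -2) = -7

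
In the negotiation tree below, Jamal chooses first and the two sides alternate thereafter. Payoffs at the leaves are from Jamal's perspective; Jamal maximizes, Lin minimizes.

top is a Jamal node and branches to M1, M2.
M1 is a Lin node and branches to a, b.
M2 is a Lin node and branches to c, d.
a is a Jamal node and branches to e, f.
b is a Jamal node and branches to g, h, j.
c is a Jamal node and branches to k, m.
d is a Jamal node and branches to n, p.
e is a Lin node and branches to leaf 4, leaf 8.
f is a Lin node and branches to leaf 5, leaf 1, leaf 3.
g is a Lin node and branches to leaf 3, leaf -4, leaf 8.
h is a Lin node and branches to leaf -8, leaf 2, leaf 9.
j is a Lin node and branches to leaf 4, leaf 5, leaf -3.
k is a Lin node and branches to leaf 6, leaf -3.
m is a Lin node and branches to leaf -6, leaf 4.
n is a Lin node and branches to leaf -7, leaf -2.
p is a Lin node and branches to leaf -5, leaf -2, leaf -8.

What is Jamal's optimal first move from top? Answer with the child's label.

M1

e (Lin): min(4, 8) = 4
f (Lin): min(5, 1, 3) = 1
a (Jamal): max(4, 1) = 4
g (Lin): min(3, -4, 8) = -4
h (Lin): min(-8, 2, 9) = -8
j (Lin): min(4, 5, -3) = -3
b (Jamal): max(-4, -8, -3) = -3
M1 (Lin): min(4, -3) = -3
k (Lin): min(6, -3) = -3
m (Lin): min(-6, 4) = -6
c (Jamal): max(-3, -6) = -3
n (Lin): min(-7, -2) = -7
p (Lin): min(-5, -2, -8) = -8
d (Jamal): max(-7, -8) = -7
M2 (Lin): min(-3, -7) = -7
top (Jamal): max(-3, -7) = -3
Jamal at top wants the highest of {M1=-3, M2=-7}, so chooses M1.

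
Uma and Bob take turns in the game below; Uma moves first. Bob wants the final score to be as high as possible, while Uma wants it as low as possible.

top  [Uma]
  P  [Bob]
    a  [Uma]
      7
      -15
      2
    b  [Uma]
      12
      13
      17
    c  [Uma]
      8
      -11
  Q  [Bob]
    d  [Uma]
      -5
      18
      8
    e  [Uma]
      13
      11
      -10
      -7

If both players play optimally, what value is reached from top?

-5

a (Uma): min(7, -15, 2) = -15
b (Uma): min(12, 13, 17) = 12
c (Uma): min(8, -11) = -11
P (Bob): max(-15, 12, -11) = 12
d (Uma): min(-5, 18, 8) = -5
e (Uma): min(13, 11, -10, -7) = -10
Q (Bob): max(-5, -10) = -5
top (Uma): min(12, -5) = -5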